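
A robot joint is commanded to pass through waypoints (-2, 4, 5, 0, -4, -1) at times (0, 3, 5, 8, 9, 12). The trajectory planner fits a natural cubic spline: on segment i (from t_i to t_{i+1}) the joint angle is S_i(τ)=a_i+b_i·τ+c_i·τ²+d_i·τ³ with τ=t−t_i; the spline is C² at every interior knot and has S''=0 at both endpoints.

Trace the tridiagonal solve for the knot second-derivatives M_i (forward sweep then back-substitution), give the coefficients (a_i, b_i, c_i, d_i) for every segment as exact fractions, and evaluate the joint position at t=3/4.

  seg 0: a=-2 b=2129/888 c=0 d=-353/7992
  seg 1: a=4 b=535/444 c=-353/888 d=5/222
  seg 2: a=5 b=-17/148 c=-233/888 d=-679/7992
  seg 3: a=0 b=-1179/296 c=-38/37 d=299/296
  seg 4: a=-4 b=-445/148 c=593/296 d=-593/2664
S(3/4) = -4177/18944

Δ: Δ0=2, Δ1=1/2, Δ2=-5/3, Δ3=-4, Δ4=1
row 1: diag=10, rhs=-9; c'=1/5, d'=-9/10
row 2: denom=10−2·1/5=48/5; d'=(-13−2·-9/10)/(48/5)=-7/6
row 3: denom=8−3·5/16=113/16; d'=(-14−3·-7/6)/(113/16)=-168/113
row 4: denom=8−1·16/113=888/113; d'=(30−1·-168/113)/(888/113)=593/148
back: M4=593/148
back: M3=-168/113−16/113·593/148=-76/37
back: M2=-7/6−5/16·-76/37=-233/444
back: M1=-9/10−1/5·-233/444=-353/444
M: M0=0, M1=-353/444, M2=-233/444, M3=-76/37, M4=593/148, M5=0
seg 0: a=-2, c=M0/2=0, d=(M1−M0)/(6·3)=-353/7992, b=Δ0−h0·(2M0+M1)/6=2129/888
seg 1: a=4, c=M1/2=-353/888, d=(M2−M1)/(6·2)=5/222, b=Δ1−h1·(2M1+M2)/6=535/444
seg 2: a=5, c=M2/2=-233/888, d=(M3−M2)/(6·3)=-679/7992, b=Δ2−h2·(2M2+M3)/6=-17/148
seg 3: a=0, c=M3/2=-38/37, d=(M4−M3)/(6·1)=299/296, b=Δ3−h3·(2M3+M4)/6=-1179/296
seg 4: a=-4, c=M4/2=593/296, d=(M5−M4)/(6·3)=-593/2664, b=Δ4−h4·(2M4+M5)/6=-445/148
t_q=3/4 → seg 0, τ=3/4; S=-2+2129/888·τ+0·τ²+-353/7992·τ³=-4177/18944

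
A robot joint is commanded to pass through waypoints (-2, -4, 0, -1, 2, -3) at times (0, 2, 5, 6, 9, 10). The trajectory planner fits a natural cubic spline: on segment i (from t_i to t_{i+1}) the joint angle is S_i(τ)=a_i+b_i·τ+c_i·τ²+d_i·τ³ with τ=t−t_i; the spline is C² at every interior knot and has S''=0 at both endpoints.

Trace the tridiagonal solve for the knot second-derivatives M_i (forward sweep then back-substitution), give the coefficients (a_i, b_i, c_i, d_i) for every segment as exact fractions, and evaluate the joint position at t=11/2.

  seg 0: a=-2 b=-1363/765 c=0 d=299/1530
  seg 1: a=-4 b=431/765 c=299/255 d=-2102/6885
  seg 2: a=0 b=-29/45 c=-241/153 d=311/255
  seg 3: a=-1 b=-104/765 c=1594/765 d=-3913/6885
  seg 4: a=2 b=-2279/765 c=-773/255 d=773/765
S(11/2) = -3449/6120

Δ: Δ0=-1, Δ1=4/3, Δ2=-1, Δ3=1, Δ4=-5
row 1: diag=10, rhs=14; c'=3/10, d'=7/5
row 2: denom=8−3·3/10=71/10; d'=(-14−3·7/5)/(71/10)=-182/71
row 3: denom=8−1·10/71=558/71; d'=(12−1·-182/71)/(558/71)=517/279
row 4: denom=8−3·71/186=425/62; d'=(-36−3·517/279)/(425/62)=-1546/255
back: M4=-1546/255
back: M3=517/279−71/186·-1546/255=3188/765
back: M2=-182/71−10/71·3188/765=-482/153
back: M1=7/5−3/10·-482/153=598/255
M: M0=0, M1=598/255, M2=-482/153, M3=3188/765, M4=-1546/255, M5=0
seg 0: a=-2, c=M0/2=0, d=(M1−M0)/(6·2)=299/1530, b=Δ0−h0·(2M0+M1)/6=-1363/765
seg 1: a=-4, c=M1/2=299/255, d=(M2−M1)/(6·3)=-2102/6885, b=Δ1−h1·(2M1+M2)/6=431/765
seg 2: a=0, c=M2/2=-241/153, d=(M3−M2)/(6·1)=311/255, b=Δ2−h2·(2M2+M3)/6=-29/45
seg 3: a=-1, c=M3/2=1594/765, d=(M4−M3)/(6·3)=-3913/6885, b=Δ3−h3·(2M3+M4)/6=-104/765
seg 4: a=2, c=M4/2=-773/255, d=(M5−M4)/(6·1)=773/765, b=Δ4−h4·(2M4+M5)/6=-2279/765
t_q=11/2 → seg 2, τ=1/2; S=0+-29/45·τ+-241/153·τ²+311/255·τ³=-3449/6120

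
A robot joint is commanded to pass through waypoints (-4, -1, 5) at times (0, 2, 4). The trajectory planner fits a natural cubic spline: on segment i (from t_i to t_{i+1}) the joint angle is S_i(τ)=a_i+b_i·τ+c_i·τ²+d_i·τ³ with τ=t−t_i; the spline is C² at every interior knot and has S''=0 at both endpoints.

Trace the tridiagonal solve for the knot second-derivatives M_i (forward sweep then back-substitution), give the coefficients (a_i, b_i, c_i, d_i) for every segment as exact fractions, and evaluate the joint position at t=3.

  seg 0: a=-4 b=9/8 c=0 d=3/32
  seg 1: a=-1 b=9/4 c=9/16 d=-3/32
S(3) = 55/32

Δ: Δ0=3/2, Δ1=3
row 1: diag=8, rhs=9; c'=1/4, d'=9/8
back: M1=9/8
M: M0=0, M1=9/8, M2=0
seg 0: a=-4, c=M0/2=0, d=(M1−M0)/(6·2)=3/32, b=Δ0−h0·(2M0+M1)/6=9/8
seg 1: a=-1, c=M1/2=9/16, d=(M2−M1)/(6·2)=-3/32, b=Δ1−h1·(2M1+M2)/6=9/4
t_q=3 → seg 1, τ=1; S=-1+9/4·τ+9/16·τ²+-3/32·τ³=55/32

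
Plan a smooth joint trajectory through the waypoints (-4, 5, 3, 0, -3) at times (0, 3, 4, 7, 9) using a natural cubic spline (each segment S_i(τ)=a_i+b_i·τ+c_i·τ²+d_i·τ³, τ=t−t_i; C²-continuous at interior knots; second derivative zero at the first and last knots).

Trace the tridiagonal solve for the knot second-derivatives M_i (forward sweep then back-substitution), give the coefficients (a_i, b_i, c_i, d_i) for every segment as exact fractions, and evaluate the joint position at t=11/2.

  seg 0: a=-4 b=1849/372 c=0 d=-733/3348
  seg 1: a=5 b=-175/186 c=-733/372 d=113/124
  seg 2: a=3 b=-799/372 c=71/93 d=-425/3348
  seg 3: a=0 b=-185/186 c=-47/124 d=47/744
S(11/2) = 1059/992

Δ: Δ0=3, Δ1=-2, Δ2=-1, Δ3=-3/2
row 1: diag=8, rhs=-30; c'=1/8, d'=-15/4
row 2: denom=8−1·1/8=63/8; d'=(6−1·-15/4)/(63/8)=26/21
row 3: denom=10−3·8/21=62/7; d'=(-3−3·26/21)/(62/7)=-47/62
back: M3=-47/62
back: M2=26/21−8/21·-47/62=142/93
back: M1=-15/4−1/8·142/93=-733/186
M: M0=0, M1=-733/186, M2=142/93, M3=-47/62, M4=0
seg 0: a=-4, c=M0/2=0, d=(M1−M0)/(6·3)=-733/3348, b=Δ0−h0·(2M0+M1)/6=1849/372
seg 1: a=5, c=M1/2=-733/372, d=(M2−M1)/(6·1)=113/124, b=Δ1−h1·(2M1+M2)/6=-175/186
seg 2: a=3, c=M2/2=71/93, d=(M3−M2)/(6·3)=-425/3348, b=Δ2−h2·(2M2+M3)/6=-799/372
seg 3: a=0, c=M3/2=-47/124, d=(M4−M3)/(6·2)=47/744, b=Δ3−h3·(2M3+M4)/6=-185/186
t_q=11/2 → seg 2, τ=3/2; S=3+-799/372·τ+71/93·τ²+-425/3348·τ³=1059/992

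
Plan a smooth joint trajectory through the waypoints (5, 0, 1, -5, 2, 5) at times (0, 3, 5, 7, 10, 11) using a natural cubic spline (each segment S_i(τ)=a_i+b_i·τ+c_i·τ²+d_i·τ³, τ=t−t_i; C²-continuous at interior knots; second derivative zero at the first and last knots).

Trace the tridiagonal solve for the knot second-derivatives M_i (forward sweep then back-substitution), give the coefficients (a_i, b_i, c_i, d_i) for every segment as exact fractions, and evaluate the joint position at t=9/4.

Δ: Δ0=-5/3, Δ1=1/2, Δ2=-3, Δ3=7/3, Δ4=3
row 1: diag=10, rhs=13; c'=1/5, d'=13/10
row 2: denom=8−2·1/5=38/5; d'=(-21−2·13/10)/(38/5)=-59/19
row 3: denom=10−2·5/19=180/19; d'=(32−2·-59/19)/(180/19)=121/30
row 4: denom=8−3·19/60=141/20; d'=(4−3·121/30)/(141/20)=-54/47
back: M4=-54/47
back: M3=121/30−19/60·-54/47=620/141
back: M2=-59/19−5/19·620/141=-601/141
back: M1=13/10−1/5·-601/141=607/282
M: M0=0, M1=607/282, M2=-601/141, M3=620/141, M4=-54/47, M5=0
seg 0: a=5, c=M0/2=0, d=(M1−M0)/(6·3)=607/5076, b=Δ0−h0·(2M0+M1)/6=-1547/564
seg 1: a=0, c=M1/2=607/564, d=(M2−M1)/(6·2)=-201/376, b=Δ1−h1·(2M1+M2)/6=137/282
seg 2: a=1, c=M2/2=-601/282, d=(M3−M2)/(6·2)=407/564, b=Δ2−h2·(2M2+M3)/6=-229/141
seg 3: a=-5, c=M3/2=310/141, d=(M4−M3)/(6·3)=-391/1269, b=Δ3−h3·(2M3+M4)/6=-70/47
seg 4: a=2, c=M4/2=-27/47, d=(M5−M4)/(6·1)=9/47, b=Δ4−h4·(2M4+M5)/6=159/47
t_q=9/4 → seg 0, τ=9/4; S=5+-1547/564·τ+0·τ²+607/5076·τ³=2293/12032

  seg 0: a=5 b=-1547/564 c=0 d=607/5076
  seg 1: a=0 b=137/282 c=607/564 d=-201/376
  seg 2: a=1 b=-229/141 c=-601/282 d=407/564
  seg 3: a=-5 b=-70/47 c=310/141 d=-391/1269
  seg 4: a=2 b=159/47 c=-27/47 d=9/47
S(9/4) = 2293/12032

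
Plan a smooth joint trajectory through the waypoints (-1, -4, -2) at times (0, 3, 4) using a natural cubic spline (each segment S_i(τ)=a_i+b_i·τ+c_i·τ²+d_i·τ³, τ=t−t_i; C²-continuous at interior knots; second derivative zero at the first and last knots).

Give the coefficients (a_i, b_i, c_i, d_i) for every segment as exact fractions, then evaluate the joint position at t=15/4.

  seg 0: a=-1 b=-17/8 c=0 d=1/8
  seg 1: a=-4 b=5/4 c=9/8 d=-3/8
S(15/4) = -1325/512

Δ: Δ0=-1, Δ1=2
row 1: diag=8, rhs=18; c'=1/8, d'=9/4
back: M1=9/4
M: M0=0, M1=9/4, M2=0
seg 0: a=-1, c=M0/2=0, d=(M1−M0)/(6·3)=1/8, b=Δ0−h0·(2M0+M1)/6=-17/8
seg 1: a=-4, c=M1/2=9/8, d=(M2−M1)/(6·1)=-3/8, b=Δ1−h1·(2M1+M2)/6=5/4
t_q=15/4 → seg 1, τ=3/4; S=-4+5/4·τ+9/8·τ²+-3/8·τ³=-1325/512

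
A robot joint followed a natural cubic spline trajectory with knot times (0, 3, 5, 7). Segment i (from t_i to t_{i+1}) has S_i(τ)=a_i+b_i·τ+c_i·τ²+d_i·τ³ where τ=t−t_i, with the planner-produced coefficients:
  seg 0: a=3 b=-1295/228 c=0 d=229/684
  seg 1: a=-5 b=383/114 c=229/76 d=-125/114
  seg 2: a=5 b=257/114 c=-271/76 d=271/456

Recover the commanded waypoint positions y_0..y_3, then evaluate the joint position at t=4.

y_0 = S_0(0) = a_0 = 3
y_1 = S_1(0) = a_1 = -5
y_2 = S_2(0) = a_2 = 5
y_3 = S_2(2) = 0
t_q=4 is in segment 1 (τ=1); S_1(τ)=21/76

y_0=3 y_1=-5 y_2=5 y_3=0
S(4) = 21/76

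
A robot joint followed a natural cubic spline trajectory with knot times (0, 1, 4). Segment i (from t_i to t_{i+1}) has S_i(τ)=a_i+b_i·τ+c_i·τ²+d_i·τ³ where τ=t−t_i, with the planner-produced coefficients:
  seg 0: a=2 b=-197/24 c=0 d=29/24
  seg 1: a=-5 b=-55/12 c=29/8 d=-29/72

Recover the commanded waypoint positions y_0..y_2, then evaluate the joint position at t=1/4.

y_0 = S_0(0) = a_0 = 2
y_1 = S_1(0) = a_1 = -5
y_2 = S_1(3) = 3
t_q=1/4 is in segment 0 (τ=1/4); S_0(τ)=-17/512

y_0=2 y_1=-5 y_2=3
S(1/4) = -17/512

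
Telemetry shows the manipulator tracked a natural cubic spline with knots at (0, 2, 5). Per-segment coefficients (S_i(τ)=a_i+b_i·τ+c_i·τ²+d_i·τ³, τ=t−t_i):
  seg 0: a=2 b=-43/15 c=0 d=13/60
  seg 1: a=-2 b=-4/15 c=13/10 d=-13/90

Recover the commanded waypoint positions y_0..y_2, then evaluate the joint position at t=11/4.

y_0=2 y_1=-2 y_2=5
S(11/4) = -979/640

y_0 = S_0(0) = a_0 = 2
y_1 = S_1(0) = a_1 = -2
y_2 = S_1(3) = 5
t_q=11/4 is in segment 1 (τ=3/4); S_1(τ)=-979/640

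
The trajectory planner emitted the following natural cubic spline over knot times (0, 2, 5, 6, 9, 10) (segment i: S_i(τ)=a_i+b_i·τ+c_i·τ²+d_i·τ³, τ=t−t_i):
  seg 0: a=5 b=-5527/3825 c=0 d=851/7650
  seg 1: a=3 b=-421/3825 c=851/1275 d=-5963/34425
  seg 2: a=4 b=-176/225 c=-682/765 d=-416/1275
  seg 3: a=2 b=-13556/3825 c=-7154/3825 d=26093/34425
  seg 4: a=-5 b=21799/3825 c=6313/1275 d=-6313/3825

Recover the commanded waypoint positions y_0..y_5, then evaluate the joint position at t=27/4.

y_0=5 y_1=3 y_2=4 y_3=2 y_4=-5 y_5=4
S(27/4) = -37817/27200

y_0 = S_0(0) = a_0 = 5
y_1 = S_1(0) = a_1 = 3
y_2 = S_2(0) = a_2 = 4
y_3 = S_3(0) = a_3 = 2
y_4 = S_4(0) = a_4 = -5
y_5 = S_4(1) = 4
t_q=27/4 is in segment 3 (τ=3/4); S_3(τ)=-37817/27200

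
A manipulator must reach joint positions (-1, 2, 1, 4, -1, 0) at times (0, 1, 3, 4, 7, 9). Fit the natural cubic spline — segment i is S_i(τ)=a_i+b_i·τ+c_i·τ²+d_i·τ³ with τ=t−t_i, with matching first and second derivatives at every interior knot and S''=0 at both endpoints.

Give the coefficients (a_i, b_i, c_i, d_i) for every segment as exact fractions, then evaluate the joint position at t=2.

Δ: Δ0=3, Δ1=-1/2, Δ2=3, Δ3=-5/3, Δ4=1/2
row 1: diag=6, rhs=-21; c'=1/3, d'=-7/2
row 2: denom=6−2·1/3=16/3; d'=(21−2·-7/2)/(16/3)=21/4
row 3: denom=8−1·3/16=125/16; d'=(-28−1·21/4)/(125/16)=-532/125
row 4: denom=10−3·48/125=1106/125; d'=(13−3·-532/125)/(1106/125)=3221/1106
back: M4=3221/1106
back: M3=-532/125−48/125·3221/1106=-2972/553
back: M2=21/4−3/16·-2972/553=6921/1106
back: M1=-7/2−1/3·6921/1106=-3089/553
M: M0=0, M1=-3089/553, M2=6921/1106, M3=-2972/553, M4=3221/1106, M5=0
seg 0: a=-1, c=M0/2=0, d=(M1−M0)/(6·1)=-3089/3318, b=Δ0−h0·(2M0+M1)/6=13043/3318
seg 1: a=2, c=M1/2=-3089/1106, d=(M2−M1)/(6·2)=13099/13272, b=Δ1−h1·(2M1+M2)/6=1888/1659
seg 2: a=1, c=M2/2=6921/2212, d=(M3−M2)/(6·1)=-12865/6636, b=Δ2−h2·(2M2+M3)/6=6005/3318
seg 3: a=4, c=M3/2=-1486/553, d=(M4−M3)/(6·3)=3055/6636, b=Δ3−h3·(2M3+M4)/6=14941/6636
seg 4: a=-1, c=M4/2=3221/2212, d=(M5−M4)/(6·2)=-3221/13272, b=Δ4−h4·(2M4+M5)/6=-4783/3318
t_q=2 → seg 1, τ=1; S=2+1888/1659·τ+-3089/1106·τ²+13099/13272·τ³=5893/4424

  seg 0: a=-1 b=13043/3318 c=0 d=-3089/3318
  seg 1: a=2 b=1888/1659 c=-3089/1106 d=13099/13272
  seg 2: a=1 b=6005/3318 c=6921/2212 d=-12865/6636
  seg 3: a=4 b=14941/6636 c=-1486/553 d=3055/6636
  seg 4: a=-1 b=-4783/3318 c=3221/2212 d=-3221/13272
S(2) = 5893/4424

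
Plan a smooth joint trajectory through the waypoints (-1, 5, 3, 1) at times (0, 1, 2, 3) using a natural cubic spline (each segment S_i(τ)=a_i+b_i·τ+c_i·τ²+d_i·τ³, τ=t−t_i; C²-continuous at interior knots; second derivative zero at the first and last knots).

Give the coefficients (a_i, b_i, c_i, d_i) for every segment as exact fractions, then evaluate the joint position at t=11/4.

  seg 0: a=-1 b=122/15 c=0 d=-32/15
  seg 1: a=5 b=26/15 c=-32/5 d=8/3
  seg 2: a=3 b=-46/15 c=8/5 d=-8/15
S(11/4) = 11/8

Δ: Δ0=6, Δ1=-2, Δ2=-2
row 1: diag=4, rhs=-48; c'=1/4, d'=-12
row 2: denom=4−1·1/4=15/4; d'=(0−1·-12)/(15/4)=16/5
back: M2=16/5
back: M1=-12−1/4·16/5=-64/5
M: M0=0, M1=-64/5, M2=16/5, M3=0
seg 0: a=-1, c=M0/2=0, d=(M1−M0)/(6·1)=-32/15, b=Δ0−h0·(2M0+M1)/6=122/15
seg 1: a=5, c=M1/2=-32/5, d=(M2−M1)/(6·1)=8/3, b=Δ1−h1·(2M1+M2)/6=26/15
seg 2: a=3, c=M2/2=8/5, d=(M3−M2)/(6·1)=-8/15, b=Δ2−h2·(2M2+M3)/6=-46/15
t_q=11/4 → seg 2, τ=3/4; S=3+-46/15·τ+8/5·τ²+-8/15·τ³=11/8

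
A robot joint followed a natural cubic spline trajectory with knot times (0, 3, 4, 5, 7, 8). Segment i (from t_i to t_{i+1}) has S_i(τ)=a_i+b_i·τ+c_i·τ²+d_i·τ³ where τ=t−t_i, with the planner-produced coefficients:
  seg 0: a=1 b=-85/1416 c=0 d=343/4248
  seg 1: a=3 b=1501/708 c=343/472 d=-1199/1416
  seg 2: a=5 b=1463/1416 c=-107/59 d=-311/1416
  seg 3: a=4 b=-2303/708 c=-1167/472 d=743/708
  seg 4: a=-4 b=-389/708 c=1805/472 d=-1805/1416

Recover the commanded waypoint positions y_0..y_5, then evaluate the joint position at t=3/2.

y_0 = S_0(0) = a_0 = 1
y_1 = S_1(0) = a_1 = 3
y_2 = S_2(0) = a_2 = 5
y_3 = S_3(0) = a_3 = 4
y_4 = S_4(0) = a_4 = -4
y_5 = S_4(1) = -2
t_q=3/2 is in segment 0 (τ=3/2); S_0(τ)=4465/3776

y_0=1 y_1=3 y_2=5 y_3=4 y_4=-4 y_5=-2
S(3/2) = 4465/3776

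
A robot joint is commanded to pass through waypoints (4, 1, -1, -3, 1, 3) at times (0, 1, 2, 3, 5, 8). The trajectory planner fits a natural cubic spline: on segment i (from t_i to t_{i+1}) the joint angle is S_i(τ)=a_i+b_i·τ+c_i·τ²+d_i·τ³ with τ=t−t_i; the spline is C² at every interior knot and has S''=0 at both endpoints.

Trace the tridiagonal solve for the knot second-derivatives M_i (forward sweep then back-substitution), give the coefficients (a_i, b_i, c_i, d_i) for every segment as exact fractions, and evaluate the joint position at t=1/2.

Δ: Δ0=-3, Δ1=-2, Δ2=-2, Δ3=2, Δ4=2/3
row 1: diag=4, rhs=6; c'=1/4, d'=3/2
row 2: denom=4−1·1/4=15/4; d'=(0−1·3/2)/(15/4)=-2/5
row 3: denom=6−1·4/15=86/15; d'=(24−1·-2/5)/(86/15)=183/43
row 4: denom=10−2·15/43=400/43; d'=(-8−2·183/43)/(400/43)=-71/40
back: M4=-71/40
back: M3=183/43−15/43·-71/40=39/8
back: M2=-2/5−4/15·39/8=-17/10
back: M1=3/2−1/4·-17/10=77/40
M: M0=0, M1=77/40, M2=-17/10, M3=39/8, M4=-71/40, M5=0
seg 0: a=4, c=M0/2=0, d=(M1−M0)/(6·1)=77/240, b=Δ0−h0·(2M0+M1)/6=-797/240
seg 1: a=1, c=M1/2=77/80, d=(M2−M1)/(6·1)=-29/48, b=Δ1−h1·(2M1+M2)/6=-283/120
seg 2: a=-1, c=M2/2=-17/20, d=(M3−M2)/(6·1)=263/240, b=Δ2−h2·(2M2+M3)/6=-539/240
seg 3: a=-3, c=M3/2=39/16, d=(M4−M3)/(6·2)=-133/240, b=Δ3−h3·(2M3+M4)/6=-79/120
seg 4: a=1, c=M4/2=-71/80, d=(M5−M4)/(6·3)=71/720, b=Δ4−h4·(2M4+M5)/6=293/120
t_q=1/2 → seg 0, τ=1/2; S=4+-797/240·τ+0·τ²+77/240·τ³=1523/640

  seg 0: a=4 b=-797/240 c=0 d=77/240
  seg 1: a=1 b=-283/120 c=77/80 d=-29/48
  seg 2: a=-1 b=-539/240 c=-17/20 d=263/240
  seg 3: a=-3 b=-79/120 c=39/16 d=-133/240
  seg 4: a=1 b=293/120 c=-71/80 d=71/720
S(1/2) = 1523/640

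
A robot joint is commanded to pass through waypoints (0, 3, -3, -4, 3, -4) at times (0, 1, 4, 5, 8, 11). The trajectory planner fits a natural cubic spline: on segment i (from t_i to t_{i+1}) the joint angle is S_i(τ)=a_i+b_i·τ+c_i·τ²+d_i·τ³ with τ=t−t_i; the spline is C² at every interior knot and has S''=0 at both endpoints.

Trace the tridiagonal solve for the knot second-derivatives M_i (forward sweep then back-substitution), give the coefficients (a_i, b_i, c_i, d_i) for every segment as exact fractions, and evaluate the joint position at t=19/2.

Δ: Δ0=3, Δ1=-2, Δ2=-1, Δ3=7/3, Δ4=-7/3
row 1: diag=8, rhs=-30; c'=3/8, d'=-15/4
row 2: denom=8−3·3/8=55/8; d'=(6−3·-15/4)/(55/8)=138/55
row 3: denom=8−1·8/55=432/55; d'=(20−1·138/55)/(432/55)=481/216
row 4: denom=12−3·55/144=521/48; d'=(-28−3·481/216)/(521/48)=-4994/1563
back: M4=-4994/1563
back: M3=481/216−55/144·-4994/1563=1796/521
back: M2=138/55−8/55·1796/521=1046/521
back: M1=-15/4−3/8·1046/521=-2346/521
M: M0=0, M1=-2346/521, M2=1046/521, M3=1796/521, M4=-4994/1563, M5=0
seg 0: a=0, c=M0/2=0, d=(M1−M0)/(6·1)=-391/521, b=Δ0−h0·(2M0+M1)/6=1954/521
seg 1: a=3, c=M1/2=-1173/521, d=(M2−M1)/(6·3)=1696/4689, b=Δ1−h1·(2M1+M2)/6=781/521
seg 2: a=-3, c=M2/2=523/521, d=(M3−M2)/(6·1)=125/521, b=Δ2−h2·(2M2+M3)/6=-1169/521
seg 3: a=-4, c=M3/2=898/521, d=(M4−M3)/(6·3)=-5191/14067, b=Δ3−h3·(2M3+M4)/6=252/521
seg 4: a=3, c=M4/2=-2497/1563, d=(M5−M4)/(6·3)=2497/14067, b=Δ4−h4·(2M4+M5)/6=449/521
t_q=19/2 → seg 4, τ=3/2; S=3+449/521·τ+-2497/1563·τ²+2497/14067·τ³=5407/4168

  seg 0: a=0 b=1954/521 c=0 d=-391/521
  seg 1: a=3 b=781/521 c=-1173/521 d=1696/4689
  seg 2: a=-3 b=-1169/521 c=523/521 d=125/521
  seg 3: a=-4 b=252/521 c=898/521 d=-5191/14067
  seg 4: a=3 b=449/521 c=-2497/1563 d=2497/14067
S(19/2) = 5407/4168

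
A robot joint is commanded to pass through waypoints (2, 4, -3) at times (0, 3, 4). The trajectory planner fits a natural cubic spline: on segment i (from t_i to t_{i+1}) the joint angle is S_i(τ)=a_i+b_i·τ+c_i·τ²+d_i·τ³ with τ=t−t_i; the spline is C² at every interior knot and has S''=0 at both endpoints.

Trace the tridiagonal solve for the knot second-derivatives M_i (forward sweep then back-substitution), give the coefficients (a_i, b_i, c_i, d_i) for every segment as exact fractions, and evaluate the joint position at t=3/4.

Δ: Δ0=2/3, Δ1=-7
row 1: diag=8, rhs=-46; c'=1/8, d'=-23/4
back: M1=-23/4
M: M0=0, M1=-23/4, M2=0
seg 0: a=2, c=M0/2=0, d=(M1−M0)/(6·3)=-23/72, b=Δ0−h0·(2M0+M1)/6=85/24
seg 1: a=4, c=M1/2=-23/8, d=(M2−M1)/(6·1)=23/24, b=Δ1−h1·(2M1+M2)/6=-61/12
t_q=3/4 → seg 0, τ=3/4; S=2+85/24·τ+0·τ²+-23/72·τ³=2315/512

  seg 0: a=2 b=85/24 c=0 d=-23/72
  seg 1: a=4 b=-61/12 c=-23/8 d=23/24
S(3/4) = 2315/512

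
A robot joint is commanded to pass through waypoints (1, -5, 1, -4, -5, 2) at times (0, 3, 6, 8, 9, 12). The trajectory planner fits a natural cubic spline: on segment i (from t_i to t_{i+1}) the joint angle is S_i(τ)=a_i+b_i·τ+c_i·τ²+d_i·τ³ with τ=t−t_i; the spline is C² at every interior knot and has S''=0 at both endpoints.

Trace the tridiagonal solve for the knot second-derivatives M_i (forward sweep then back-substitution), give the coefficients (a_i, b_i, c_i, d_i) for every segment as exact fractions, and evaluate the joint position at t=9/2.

Δ: Δ0=-2, Δ1=2, Δ2=-5/2, Δ3=-1, Δ4=7/3
row 1: diag=12, rhs=24; c'=1/4, d'=2
row 2: denom=10−3·1/4=37/4; d'=(-27−3·2)/(37/4)=-132/37
row 3: denom=6−2·8/37=206/37; d'=(9−2·-132/37)/(206/37)=597/206
row 4: denom=8−1·37/206=1611/206; d'=(20−1·597/206)/(1611/206)=3523/1611
back: M4=3523/1611
back: M3=597/206−37/206·3523/1611=4036/1611
back: M2=-132/37−8/37·4036/1611=-6620/1611
back: M1=2−1/4·-6620/1611=4877/1611
M: M0=0, M1=4877/1611, M2=-6620/1611, M3=4036/1611, M4=3523/1611, M5=0
seg 0: a=1, c=M0/2=0, d=(M1−M0)/(6·3)=4877/28998, b=Δ0−h0·(2M0+M1)/6=-11321/3222
seg 1: a=-5, c=M1/2=4877/3222, d=(M2−M1)/(6·3)=-11497/28998, b=Δ1−h1·(2M1+M2)/6=1655/1611
seg 2: a=1, c=M2/2=-3310/1611, d=(M3−M2)/(6·2)=296/537, b=Δ2−h2·(2M2+M3)/6=-1919/3222
seg 3: a=-4, c=M3/2=2018/1611, d=(M4−M3)/(6·1)=-19/358, b=Δ3−h3·(2M3+M4)/6=-7087/3222
seg 4: a=-5, c=M4/2=3523/3222, d=(M5−M4)/(6·3)=-3523/28998, b=Δ4−h4·(2M4+M5)/6=236/1611
t_q=9/2 → seg 1, τ=3/2; S=-5+1655/1611·τ+4877/3222·τ²+-11497/28998·τ³=-3985/2864

  seg 0: a=1 b=-11321/3222 c=0 d=4877/28998
  seg 1: a=-5 b=1655/1611 c=4877/3222 d=-11497/28998
  seg 2: a=1 b=-1919/3222 c=-3310/1611 d=296/537
  seg 3: a=-4 b=-7087/3222 c=2018/1611 d=-19/358
  seg 4: a=-5 b=236/1611 c=3523/3222 d=-3523/28998
S(9/2) = -3985/2864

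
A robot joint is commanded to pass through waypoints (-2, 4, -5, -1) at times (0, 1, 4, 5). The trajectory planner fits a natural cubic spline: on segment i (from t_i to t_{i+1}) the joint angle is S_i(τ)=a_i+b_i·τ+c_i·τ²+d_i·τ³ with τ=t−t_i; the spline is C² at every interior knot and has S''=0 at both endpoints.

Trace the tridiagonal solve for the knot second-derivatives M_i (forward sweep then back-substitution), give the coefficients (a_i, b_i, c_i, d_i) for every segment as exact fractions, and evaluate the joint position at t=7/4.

  seg 0: a=-2 b=423/55 c=0 d=-93/55
  seg 1: a=4 b=144/55 c=-279/55 d=16/15
  seg 2: a=-5 b=54/55 c=249/55 d=-83/55
S(7/4) = 3133/880

Δ: Δ0=6, Δ1=-3, Δ2=4
row 1: diag=8, rhs=-54; c'=3/8, d'=-27/4
row 2: denom=8−3·3/8=55/8; d'=(42−3·-27/4)/(55/8)=498/55
back: M2=498/55
back: M1=-27/4−3/8·498/55=-558/55
M: M0=0, M1=-558/55, M2=498/55, M3=0
seg 0: a=-2, c=M0/2=0, d=(M1−M0)/(6·1)=-93/55, b=Δ0−h0·(2M0+M1)/6=423/55
seg 1: a=4, c=M1/2=-279/55, d=(M2−M1)/(6·3)=16/15, b=Δ1−h1·(2M1+M2)/6=144/55
seg 2: a=-5, c=M2/2=249/55, d=(M3−M2)/(6·1)=-83/55, b=Δ2−h2·(2M2+M3)/6=54/55
t_q=7/4 → seg 1, τ=3/4; S=4+144/55·τ+-279/55·τ²+16/15·τ³=3133/880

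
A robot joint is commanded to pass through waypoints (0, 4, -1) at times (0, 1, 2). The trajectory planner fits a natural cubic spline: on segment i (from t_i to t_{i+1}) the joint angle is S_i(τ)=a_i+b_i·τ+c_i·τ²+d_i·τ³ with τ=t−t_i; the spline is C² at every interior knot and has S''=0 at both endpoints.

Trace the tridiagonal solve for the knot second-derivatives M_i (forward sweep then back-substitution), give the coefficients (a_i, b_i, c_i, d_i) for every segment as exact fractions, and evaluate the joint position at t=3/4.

Δ: Δ0=4, Δ1=-5
row 1: diag=4, rhs=-54; c'=1/4, d'=-27/2
back: M1=-27/2
M: M0=0, M1=-27/2, M2=0
seg 0: a=0, c=M0/2=0, d=(M1−M0)/(6·1)=-9/4, b=Δ0−h0·(2M0+M1)/6=25/4
seg 1: a=4, c=M1/2=-27/4, d=(M2−M1)/(6·1)=9/4, b=Δ1−h1·(2M1+M2)/6=-1/2
t_q=3/4 → seg 0, τ=3/4; S=0+25/4·τ+0·τ²+-9/4·τ³=957/256

  seg 0: a=0 b=25/4 c=0 d=-9/4
  seg 1: a=4 b=-1/2 c=-27/4 d=9/4
S(3/4) = 957/256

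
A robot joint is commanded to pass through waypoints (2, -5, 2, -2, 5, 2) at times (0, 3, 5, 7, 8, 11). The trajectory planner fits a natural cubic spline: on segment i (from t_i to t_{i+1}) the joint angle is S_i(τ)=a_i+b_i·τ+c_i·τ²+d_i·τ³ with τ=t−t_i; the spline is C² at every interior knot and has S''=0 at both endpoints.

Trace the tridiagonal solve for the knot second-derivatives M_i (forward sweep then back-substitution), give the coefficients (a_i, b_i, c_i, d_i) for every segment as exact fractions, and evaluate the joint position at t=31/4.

Δ: Δ0=-7/3, Δ1=7/2, Δ2=-2, Δ3=7, Δ4=-1
row 1: diag=10, rhs=35; c'=1/5, d'=7/2
row 2: denom=8−2·1/5=38/5; d'=(-33−2·7/2)/(38/5)=-100/19
row 3: denom=6−2·5/19=104/19; d'=(54−2·-100/19)/(104/19)=613/52
row 4: denom=8−1·19/104=813/104; d'=(-48−1·613/52)/(813/104)=-6218/813
back: M4=-6218/813
back: M3=613/52−19/104·-6218/813=10720/813
back: M2=-100/19−5/19·10720/813=-7100/813
back: M1=7/2−1/5·-7100/813=8531/1626
M: M0=0, M1=8531/1626, M2=-7100/813, M3=10720/813, M4=-6218/813, M5=0
seg 0: a=2, c=M0/2=0, d=(M1−M0)/(6·3)=8531/29268, b=Δ0−h0·(2M0+M1)/6=-5373/1084
seg 1: a=-5, c=M1/2=8531/3252, d=(M2−M1)/(6·2)=-7577/6504, b=Δ1−h1·(2M1+M2)/6=1579/542
seg 2: a=2, c=M2/2=-3550/813, d=(M3−M2)/(6·2)=495/271, b=Δ2−h2·(2M2+M3)/6=-466/813
seg 3: a=-2, c=M3/2=5360/813, d=(M4−M3)/(6·1)=-941/271, b=Δ3−h3·(2M3+M4)/6=3154/813
seg 4: a=5, c=M4/2=-3109/813, d=(M5−M4)/(6·3)=3109/7317, b=Δ4−h4·(2M4+M5)/6=5405/813
t_q=31/4 → seg 3, τ=3/4; S=-2+3154/813·τ+5360/813·τ²+-941/271·τ³=54689/17344

  seg 0: a=2 b=-5373/1084 c=0 d=8531/29268
  seg 1: a=-5 b=1579/542 c=8531/3252 d=-7577/6504
  seg 2: a=2 b=-466/813 c=-3550/813 d=495/271
  seg 3: a=-2 b=3154/813 c=5360/813 d=-941/271
  seg 4: a=5 b=5405/813 c=-3109/813 d=3109/7317
S(31/4) = 54689/17344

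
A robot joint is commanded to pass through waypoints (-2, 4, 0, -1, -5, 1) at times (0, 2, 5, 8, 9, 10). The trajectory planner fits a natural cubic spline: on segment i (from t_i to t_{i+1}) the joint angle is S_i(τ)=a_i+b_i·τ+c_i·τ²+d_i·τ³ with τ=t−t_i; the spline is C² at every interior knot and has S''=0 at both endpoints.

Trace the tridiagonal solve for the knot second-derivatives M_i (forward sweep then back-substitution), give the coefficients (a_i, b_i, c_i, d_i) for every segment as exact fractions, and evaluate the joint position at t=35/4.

Δ: Δ0=3, Δ1=-4/3, Δ2=-1/3, Δ3=-4, Δ4=6
row 1: diag=10, rhs=-26; c'=3/10, d'=-13/5
row 2: denom=12−3·3/10=111/10; d'=(6−3·-13/5)/(111/10)=46/37
row 3: denom=8−3·10/37=266/37; d'=(-22−3·46/37)/(266/37)=-68/19
row 4: denom=4−1·37/266=1027/266; d'=(60−1·-68/19)/(1027/266)=16912/1027
back: M4=16912/1027
back: M3=-68/19−37/266·16912/1027=-6028/1027
back: M2=46/37−10/37·-6028/1027=2906/1027
back: M1=-13/5−3/10·2906/1027=-3542/1027
M: M0=0, M1=-3542/1027, M2=2906/1027, M3=-6028/1027, M4=16912/1027, M5=0
seg 0: a=-2, c=M0/2=0, d=(M1−M0)/(6·2)=-1771/6162, b=Δ0−h0·(2M0+M1)/6=12785/3081
seg 1: a=4, c=M1/2=-1771/1027, d=(M2−M1)/(6·3)=248/711, b=Δ1−h1·(2M1+M2)/6=2159/3081
seg 2: a=0, c=M2/2=1453/1027, d=(M3−M2)/(6·3)=-1489/3081, b=Δ2−h2·(2M2+M3)/6=-703/3081
seg 3: a=-1, c=M3/2=-3014/1027, d=(M4−M3)/(6·1)=11470/3081, b=Δ3−h3·(2M3+M4)/6=-14752/3081
seg 4: a=-5, c=M4/2=8456/1027, d=(M5−M4)/(6·1)=-8456/3081, b=Δ4−h4·(2M4+M5)/6=1574/3081
t_q=35/4 → seg 3, τ=3/4; S=-1+-14752/3081·τ+-3014/1027·τ²+11470/3081·τ³=-11809/2528

  seg 0: a=-2 b=12785/3081 c=0 d=-1771/6162
  seg 1: a=4 b=2159/3081 c=-1771/1027 d=248/711
  seg 2: a=0 b=-703/3081 c=1453/1027 d=-1489/3081
  seg 3: a=-1 b=-14752/3081 c=-3014/1027 d=11470/3081
  seg 4: a=-5 b=1574/3081 c=8456/1027 d=-8456/3081
S(35/4) = -11809/2528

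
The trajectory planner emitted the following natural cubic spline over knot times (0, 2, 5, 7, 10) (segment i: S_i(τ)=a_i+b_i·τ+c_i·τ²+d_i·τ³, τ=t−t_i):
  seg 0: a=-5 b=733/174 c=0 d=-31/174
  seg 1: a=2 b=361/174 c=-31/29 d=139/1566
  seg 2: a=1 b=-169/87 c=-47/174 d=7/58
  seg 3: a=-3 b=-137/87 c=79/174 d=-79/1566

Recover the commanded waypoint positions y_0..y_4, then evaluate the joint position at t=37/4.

y_0=-5 y_1=2 y_2=1 y_3=-3 y_4=-5
S(37/4) = -17889/3712

y_0 = S_0(0) = a_0 = -5
y_1 = S_1(0) = a_1 = 2
y_2 = S_2(0) = a_2 = 1
y_3 = S_3(0) = a_3 = -3
y_4 = S_3(3) = -5
t_q=37/4 is in segment 3 (τ=9/4); S_3(τ)=-17889/3712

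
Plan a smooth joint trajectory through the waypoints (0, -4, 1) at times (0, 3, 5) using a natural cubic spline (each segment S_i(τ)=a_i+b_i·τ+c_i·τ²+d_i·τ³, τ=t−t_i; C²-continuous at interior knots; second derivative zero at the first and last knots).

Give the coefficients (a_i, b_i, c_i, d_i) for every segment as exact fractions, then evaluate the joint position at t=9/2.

  seg 0: a=0 b=-149/60 c=0 d=23/180
  seg 1: a=-4 b=29/30 c=23/20 d=-23/120
S(9/2) = -39/64

Δ: Δ0=-4/3, Δ1=5/2
row 1: diag=10, rhs=23; c'=1/5, d'=23/10
back: M1=23/10
M: M0=0, M1=23/10, M2=0
seg 0: a=0, c=M0/2=0, d=(M1−M0)/(6·3)=23/180, b=Δ0−h0·(2M0+M1)/6=-149/60
seg 1: a=-4, c=M1/2=23/20, d=(M2−M1)/(6·2)=-23/120, b=Δ1−h1·(2M1+M2)/6=29/30
t_q=9/2 → seg 1, τ=3/2; S=-4+29/30·τ+23/20·τ²+-23/120·τ³=-39/64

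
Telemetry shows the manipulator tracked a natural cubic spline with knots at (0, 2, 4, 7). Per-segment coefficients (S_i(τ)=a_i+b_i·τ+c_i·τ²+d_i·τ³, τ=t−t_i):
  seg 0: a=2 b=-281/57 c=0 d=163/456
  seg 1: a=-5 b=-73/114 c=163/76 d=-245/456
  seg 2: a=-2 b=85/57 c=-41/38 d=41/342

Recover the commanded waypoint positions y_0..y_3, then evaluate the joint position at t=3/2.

y_0 = S_0(0) = a_0 = 2
y_1 = S_1(0) = a_1 = -5
y_2 = S_2(0) = a_2 = -2
y_3 = S_2(3) = -4
t_q=3/2 is in segment 0 (τ=3/2); S_0(τ)=-5093/1216

y_0=2 y_1=-5 y_2=-2 y_3=-4
S(3/2) = -5093/1216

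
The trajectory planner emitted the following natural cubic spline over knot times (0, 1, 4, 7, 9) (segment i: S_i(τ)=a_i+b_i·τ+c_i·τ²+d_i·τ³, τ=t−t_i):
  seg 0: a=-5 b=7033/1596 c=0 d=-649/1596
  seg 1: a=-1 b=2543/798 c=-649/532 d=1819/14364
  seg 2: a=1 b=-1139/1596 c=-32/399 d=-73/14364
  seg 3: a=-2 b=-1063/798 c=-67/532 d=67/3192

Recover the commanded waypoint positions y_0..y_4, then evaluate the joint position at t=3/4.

y_0 = S_0(0) = a_0 = -5
y_1 = S_1(0) = a_1 = -1
y_2 = S_2(0) = a_2 = 1
y_3 = S_3(0) = a_3 = -2
y_4 = S_3(2) = -5
t_q=3/4 is in segment 0 (τ=3/4); S_0(τ)=-9079/4864

y_0=-5 y_1=-1 y_2=1 y_3=-2 y_4=-5
S(3/4) = -9079/4864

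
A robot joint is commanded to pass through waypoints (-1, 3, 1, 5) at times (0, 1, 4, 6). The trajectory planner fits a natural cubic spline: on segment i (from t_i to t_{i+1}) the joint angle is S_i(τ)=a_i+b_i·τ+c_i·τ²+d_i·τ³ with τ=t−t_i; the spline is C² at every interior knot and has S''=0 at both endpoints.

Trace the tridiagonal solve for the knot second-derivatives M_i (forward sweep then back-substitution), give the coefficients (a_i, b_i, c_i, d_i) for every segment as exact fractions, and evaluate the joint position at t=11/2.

  seg 0: a=-1 b=1016/213 c=0 d=-164/213
  seg 1: a=3 b=524/213 c=-164/71 d=30/71
  seg 2: a=1 b=2/213 c=106/71 d=-53/213
S(11/2) = 2007/568

Δ: Δ0=4, Δ1=-2/3, Δ2=2
row 1: diag=8, rhs=-28; c'=3/8, d'=-7/2
row 2: denom=10−3·3/8=71/8; d'=(16−3·-7/2)/(71/8)=212/71
back: M2=212/71
back: M1=-7/2−3/8·212/71=-328/71
M: M0=0, M1=-328/71, M2=212/71, M3=0
seg 0: a=-1, c=M0/2=0, d=(M1−M0)/(6·1)=-164/213, b=Δ0−h0·(2M0+M1)/6=1016/213
seg 1: a=3, c=M1/2=-164/71, d=(M2−M1)/(6·3)=30/71, b=Δ1−h1·(2M1+M2)/6=524/213
seg 2: a=1, c=M2/2=106/71, d=(M3−M2)/(6·2)=-53/213, b=Δ2−h2·(2M2+M3)/6=2/213
t_q=11/2 → seg 2, τ=3/2; S=1+2/213·τ+106/71·τ²+-53/213·τ³=2007/568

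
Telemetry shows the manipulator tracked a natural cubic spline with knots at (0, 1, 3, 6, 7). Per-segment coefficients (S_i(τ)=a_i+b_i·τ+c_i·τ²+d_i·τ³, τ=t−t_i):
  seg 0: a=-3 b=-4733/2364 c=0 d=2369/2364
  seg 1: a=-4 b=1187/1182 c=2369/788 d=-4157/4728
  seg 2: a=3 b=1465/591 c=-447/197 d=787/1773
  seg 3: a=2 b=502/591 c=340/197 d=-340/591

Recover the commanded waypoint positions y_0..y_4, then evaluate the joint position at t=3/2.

y_0=-3 y_1=-4 y_2=3 y_3=2 y_4=4
S(3/2) = -36011/12608

y_0 = S_0(0) = a_0 = -3
y_1 = S_1(0) = a_1 = -4
y_2 = S_2(0) = a_2 = 3
y_3 = S_3(0) = a_3 = 2
y_4 = S_3(1) = 4
t_q=3/2 is in segment 1 (τ=1/2); S_1(τ)=-36011/12608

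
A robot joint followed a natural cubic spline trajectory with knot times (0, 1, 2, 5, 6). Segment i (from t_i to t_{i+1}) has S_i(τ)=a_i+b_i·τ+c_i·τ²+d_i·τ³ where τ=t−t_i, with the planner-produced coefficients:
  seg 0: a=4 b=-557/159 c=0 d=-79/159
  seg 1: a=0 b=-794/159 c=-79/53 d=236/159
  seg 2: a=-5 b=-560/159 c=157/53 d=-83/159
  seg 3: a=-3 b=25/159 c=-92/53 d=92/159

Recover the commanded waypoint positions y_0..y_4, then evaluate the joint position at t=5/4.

y_0=4 y_1=0 y_2=-5 y_3=-3 y_4=-4
S(5/4) = -559/424

y_0 = S_0(0) = a_0 = 4
y_1 = S_1(0) = a_1 = 0
y_2 = S_2(0) = a_2 = -5
y_3 = S_3(0) = a_3 = -3
y_4 = S_3(1) = -4
t_q=5/4 is in segment 1 (τ=1/4); S_1(τ)=-559/424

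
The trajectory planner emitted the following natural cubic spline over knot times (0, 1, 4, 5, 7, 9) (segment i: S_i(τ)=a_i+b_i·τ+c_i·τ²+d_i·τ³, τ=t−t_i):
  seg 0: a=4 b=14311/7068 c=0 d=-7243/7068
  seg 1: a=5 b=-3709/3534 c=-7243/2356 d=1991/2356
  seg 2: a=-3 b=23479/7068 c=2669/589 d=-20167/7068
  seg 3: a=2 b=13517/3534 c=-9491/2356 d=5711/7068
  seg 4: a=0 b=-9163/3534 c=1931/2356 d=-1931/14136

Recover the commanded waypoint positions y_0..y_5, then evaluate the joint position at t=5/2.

y_0=4 y_1=5 y_2=-3 y_3=2 y_4=0 y_5=-3
S(5/2) = -12049/18848

y_0 = S_0(0) = a_0 = 4
y_1 = S_1(0) = a_1 = 5
y_2 = S_2(0) = a_2 = -3
y_3 = S_3(0) = a_3 = 2
y_4 = S_4(0) = a_4 = 0
y_5 = S_4(2) = -3
t_q=5/2 is in segment 1 (τ=3/2); S_1(τ)=-12049/18848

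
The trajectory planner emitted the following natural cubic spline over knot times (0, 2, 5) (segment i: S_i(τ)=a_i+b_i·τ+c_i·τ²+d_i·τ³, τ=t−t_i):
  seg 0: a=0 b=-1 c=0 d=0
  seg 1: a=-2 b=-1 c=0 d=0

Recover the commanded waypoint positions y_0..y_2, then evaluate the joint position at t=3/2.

y_0=0 y_1=-2 y_2=-5
S(3/2) = -3/2

y_0 = S_0(0) = a_0 = 0
y_1 = S_1(0) = a_1 = -2
y_2 = S_1(3) = -5
t_q=3/2 is in segment 0 (τ=3/2); S_0(τ)=-3/2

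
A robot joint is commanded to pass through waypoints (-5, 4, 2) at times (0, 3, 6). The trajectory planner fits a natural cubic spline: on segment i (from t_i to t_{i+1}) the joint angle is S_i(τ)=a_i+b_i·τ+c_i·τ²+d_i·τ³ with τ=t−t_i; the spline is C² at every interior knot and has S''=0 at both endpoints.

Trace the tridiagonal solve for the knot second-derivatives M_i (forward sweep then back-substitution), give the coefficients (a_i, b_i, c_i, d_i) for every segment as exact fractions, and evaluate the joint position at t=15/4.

Δ: Δ0=3, Δ1=-2/3
row 1: diag=12, rhs=-22; c'=1/4, d'=-11/6
back: M1=-11/6
M: M0=0, M1=-11/6, M2=0
seg 0: a=-5, c=M0/2=0, d=(M1−M0)/(6·3)=-11/108, b=Δ0−h0·(2M0+M1)/6=47/12
seg 1: a=4, c=M1/2=-11/12, d=(M2−M1)/(6·3)=11/108, b=Δ1−h1·(2M1+M2)/6=7/6
t_q=15/4 → seg 1, τ=3/4; S=4+7/6·τ+-11/12·τ²+11/108·τ³=1127/256

  seg 0: a=-5 b=47/12 c=0 d=-11/108
  seg 1: a=4 b=7/6 c=-11/12 d=11/108
S(15/4) = 1127/256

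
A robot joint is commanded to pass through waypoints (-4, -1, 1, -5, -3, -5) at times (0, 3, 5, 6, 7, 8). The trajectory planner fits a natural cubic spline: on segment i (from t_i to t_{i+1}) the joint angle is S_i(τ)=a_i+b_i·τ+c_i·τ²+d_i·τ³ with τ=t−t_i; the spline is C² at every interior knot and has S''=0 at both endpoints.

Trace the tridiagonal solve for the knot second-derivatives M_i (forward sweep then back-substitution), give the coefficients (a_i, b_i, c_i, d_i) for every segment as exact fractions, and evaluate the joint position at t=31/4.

Δ: Δ0=1, Δ1=1, Δ2=-6, Δ3=2, Δ4=-2
row 1: diag=10, rhs=0; c'=1/5, d'=0
row 2: denom=6−2·1/5=28/5; d'=(-42−2·0)/(28/5)=-15/2
row 3: denom=4−1·5/28=107/28; d'=(48−1·-15/2)/(107/28)=1554/107
row 4: denom=4−1·28/107=400/107; d'=(-24−1·1554/107)/(400/107)=-2061/200
back: M4=-2061/200
back: M3=1554/107−28/107·-2061/200=861/50
back: M2=-15/2−5/28·861/50=-423/40
back: M1=0−1/5·-423/40=423/200
M: M0=0, M1=423/200, M2=-423/40, M3=861/50, M4=-2061/200, M5=0
seg 0: a=-4, c=M0/2=0, d=(M1−M0)/(6·3)=47/400, b=Δ0−h0·(2M0+M1)/6=-23/400
seg 1: a=-1, c=M1/2=423/400, d=(M2−M1)/(6·2)=-423/400, b=Δ1−h1·(2M1+M2)/6=623/200
seg 2: a=1, c=M2/2=-423/80, d=(M3−M2)/(6·1)=1853/400, b=Δ2−h2·(2M2+M3)/6=-1069/200
seg 3: a=-5, c=M3/2=861/100, d=(M4−M3)/(6·1)=-367/80, b=Δ3−h3·(2M3+M4)/6=-809/400
seg 4: a=-3, c=M4/2=-2061/400, d=(M5−M4)/(6·1)=687/400, b=Δ4−h4·(2M4+M5)/6=287/200
t_q=31/4 → seg 4, τ=3/4; S=-3+287/200·τ+-2061/400·τ²+687/400·τ³=-20979/5120

  seg 0: a=-4 b=-23/400 c=0 d=47/400
  seg 1: a=-1 b=623/200 c=423/400 d=-423/400
  seg 2: a=1 b=-1069/200 c=-423/80 d=1853/400
  seg 3: a=-5 b=-809/400 c=861/100 d=-367/80
  seg 4: a=-3 b=287/200 c=-2061/400 d=687/400
S(31/4) = -20979/5120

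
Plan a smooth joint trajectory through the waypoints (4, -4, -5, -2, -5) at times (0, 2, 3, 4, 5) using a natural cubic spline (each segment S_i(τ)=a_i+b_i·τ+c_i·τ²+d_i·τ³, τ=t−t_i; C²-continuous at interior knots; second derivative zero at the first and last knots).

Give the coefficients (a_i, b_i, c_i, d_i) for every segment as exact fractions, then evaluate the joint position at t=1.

  seg 0: a=4 b=-195/43 c=0 d=23/172
  seg 1: a=-4 b=-126/43 c=69/86 d=97/86
  seg 2: a=-5 b=177/86 c=180/43 d=-279/86
  seg 3: a=-2 b=30/43 c=-477/86 d=159/86
S(1) = -69/172

Δ: Δ0=-4, Δ1=-1, Δ2=3, Δ3=-3
row 1: diag=6, rhs=18; c'=1/6, d'=3
row 2: denom=4−1·1/6=23/6; d'=(24−1·3)/(23/6)=126/23
row 3: denom=4−1·6/23=86/23; d'=(-36−1·126/23)/(86/23)=-477/43
back: M3=-477/43
back: M2=126/23−6/23·-477/43=360/43
back: M1=3−1/6·360/43=69/43
M: M0=0, M1=69/43, M2=360/43, M3=-477/43, M4=0
seg 0: a=4, c=M0/2=0, d=(M1−M0)/(6·2)=23/172, b=Δ0−h0·(2M0+M1)/6=-195/43
seg 1: a=-4, c=M1/2=69/86, d=(M2−M1)/(6·1)=97/86, b=Δ1−h1·(2M1+M2)/6=-126/43
seg 2: a=-5, c=M2/2=180/43, d=(M3−M2)/(6·1)=-279/86, b=Δ2−h2·(2M2+M3)/6=177/86
seg 3: a=-2, c=M3/2=-477/86, d=(M4−M3)/(6·1)=159/86, b=Δ3−h3·(2M3+M4)/6=30/43
t_q=1 → seg 0, τ=1; S=4+-195/43·τ+0·τ²+23/172·τ³=-69/172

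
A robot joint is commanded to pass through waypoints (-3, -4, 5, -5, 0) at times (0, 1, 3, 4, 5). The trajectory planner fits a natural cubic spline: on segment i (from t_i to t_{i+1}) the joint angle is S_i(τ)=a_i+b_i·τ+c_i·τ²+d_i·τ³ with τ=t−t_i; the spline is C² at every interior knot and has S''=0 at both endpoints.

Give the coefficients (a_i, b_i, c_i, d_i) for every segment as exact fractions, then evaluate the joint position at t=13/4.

Δ: Δ0=-1, Δ1=9/2, Δ2=-10, Δ3=5
row 1: diag=6, rhs=33; c'=1/3, d'=11/2
row 2: denom=6−2·1/3=16/3; d'=(-87−2·11/2)/(16/3)=-147/8
row 3: denom=4−1·3/16=61/16; d'=(90−1·-147/8)/(61/16)=1734/61
back: M3=1734/61
back: M2=-147/8−3/16·1734/61=-1446/61
back: M1=11/2−1/3·-1446/61=1635/122
M: M0=0, M1=1635/122, M2=-1446/61, M3=1734/61, M4=0
seg 0: a=-3, c=M0/2=0, d=(M1−M0)/(6·1)=545/244, b=Δ0−h0·(2M0+M1)/6=-789/244
seg 1: a=-4, c=M1/2=1635/244, d=(M2−M1)/(6·2)=-1509/488, b=Δ1−h1·(2M1+M2)/6=423/122
seg 2: a=5, c=M2/2=-723/61, d=(M3−M2)/(6·1)=530/61, b=Δ2−h2·(2M2+M3)/6=-417/61
seg 3: a=-5, c=M3/2=867/61, d=(M4−M3)/(6·1)=-289/61, b=Δ3−h3·(2M3+M4)/6=-273/61
t_q=13/4 → seg 2, τ=1/4; S=5+-417/61·τ+-723/61·τ²+530/61·τ³=5243/1952

  seg 0: a=-3 b=-789/244 c=0 d=545/244
  seg 1: a=-4 b=423/122 c=1635/244 d=-1509/488
  seg 2: a=5 b=-417/61 c=-723/61 d=530/61
  seg 3: a=-5 b=-273/61 c=867/61 d=-289/61
S(13/4) = 5243/1952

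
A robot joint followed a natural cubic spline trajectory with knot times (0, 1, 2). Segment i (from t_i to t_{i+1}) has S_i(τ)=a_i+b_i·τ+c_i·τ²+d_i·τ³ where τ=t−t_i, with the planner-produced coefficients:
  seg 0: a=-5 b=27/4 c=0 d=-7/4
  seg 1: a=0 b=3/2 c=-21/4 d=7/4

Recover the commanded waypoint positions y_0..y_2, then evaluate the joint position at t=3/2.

y_0 = S_0(0) = a_0 = -5
y_1 = S_1(0) = a_1 = 0
y_2 = S_1(1) = -2
t_q=3/2 is in segment 1 (τ=1/2); S_1(τ)=-11/32

y_0=-5 y_1=0 y_2=-2
S(3/2) = -11/32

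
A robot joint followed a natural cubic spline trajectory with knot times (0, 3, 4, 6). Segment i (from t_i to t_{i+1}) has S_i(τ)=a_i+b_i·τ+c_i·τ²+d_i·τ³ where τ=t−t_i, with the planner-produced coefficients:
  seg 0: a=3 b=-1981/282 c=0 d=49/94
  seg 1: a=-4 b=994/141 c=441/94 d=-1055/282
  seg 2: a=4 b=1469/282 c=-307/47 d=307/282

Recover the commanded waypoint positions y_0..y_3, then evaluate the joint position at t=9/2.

y_0=3 y_1=-4 y_2=4 y_3=-3
S(9/2) = 3841/752

y_0 = S_0(0) = a_0 = 3
y_1 = S_1(0) = a_1 = -4
y_2 = S_2(0) = a_2 = 4
y_3 = S_2(2) = -3
t_q=9/2 is in segment 2 (τ=1/2); S_2(τ)=3841/752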